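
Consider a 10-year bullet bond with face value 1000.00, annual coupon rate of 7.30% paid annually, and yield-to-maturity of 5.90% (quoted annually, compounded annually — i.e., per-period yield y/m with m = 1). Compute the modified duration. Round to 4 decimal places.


Answer: Modified duration = 7.1469

Derivation:
Coupon per period c = face * coupon_rate / m = 73.000000
Periods per year m = 1; per-period yield y/m = 0.059000
Number of cashflows N = 10
Cashflows (t years, CF_t, discount factor 1/(1+y/m)^(m*t), PV):
  t = 1.0000: CF_t = 73.000000, DF = 0.944287, PV = 68.932956
  t = 2.0000: CF_t = 73.000000, DF = 0.891678, PV = 65.092498
  t = 3.0000: CF_t = 73.000000, DF = 0.842000, PV = 61.466004
  t = 4.0000: CF_t = 73.000000, DF = 0.795090, PV = 58.041552
  t = 5.0000: CF_t = 73.000000, DF = 0.750793, PV = 54.807887
  t = 6.0000: CF_t = 73.000000, DF = 0.708964, PV = 51.754379
  t = 7.0000: CF_t = 73.000000, DF = 0.669466, PV = 48.870990
  t = 8.0000: CF_t = 73.000000, DF = 0.632168, PV = 46.148244
  t = 9.0000: CF_t = 73.000000, DF = 0.596948, PV = 43.577190
  t = 10.0000: CF_t = 1073.000000, DF = 0.563690, PV = 604.839465
Price P = sum_t PV_t = 1103.531165
First compute Macaulay numerator sum_t t * PV_t:
  t * PV_t at t = 1.0000: 68.932956
  t * PV_t at t = 2.0000: 130.184996
  t * PV_t at t = 3.0000: 184.398012
  t * PV_t at t = 4.0000: 232.166210
  t * PV_t at t = 5.0000: 274.039435
  t * PV_t at t = 6.0000: 310.526272
  t * PV_t at t = 7.0000: 342.096932
  t * PV_t at t = 8.0000: 369.185951
  t * PV_t at t = 9.0000: 392.194707
  t * PV_t at t = 10.0000: 6048.394654
Macaulay duration D = 8352.120126 / 1103.531165 = 7.568540
Modified duration = D / (1 + y/m) = 7.568540 / (1 + 0.059000) = 7.146875


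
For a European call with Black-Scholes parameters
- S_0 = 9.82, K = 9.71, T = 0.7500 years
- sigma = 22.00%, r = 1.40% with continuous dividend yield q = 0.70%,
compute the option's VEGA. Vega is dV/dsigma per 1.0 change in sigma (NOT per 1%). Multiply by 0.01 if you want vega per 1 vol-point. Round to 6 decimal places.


d1 = 0.1819432249; d2 = -0.0085823639
phi(d1) = 0.3923934664; exp(-qT) = 0.9947637572; exp(-rT) = 0.9895549326
Vega = S * exp(-qT) * phi(d1) * sqrt(T) = 9.8200 * 0.9947637572 * 0.3923934664 * 0.8660254038 = 3.319585

Answer: Vega = 3.319585


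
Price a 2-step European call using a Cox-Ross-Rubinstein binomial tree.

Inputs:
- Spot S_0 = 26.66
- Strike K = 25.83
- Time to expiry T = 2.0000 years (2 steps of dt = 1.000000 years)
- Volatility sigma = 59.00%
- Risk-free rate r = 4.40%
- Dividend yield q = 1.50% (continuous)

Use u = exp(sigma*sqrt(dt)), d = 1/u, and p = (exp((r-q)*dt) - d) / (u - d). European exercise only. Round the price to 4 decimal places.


dt = T/N = 1.000000
u = exp(sigma*sqrt(dt)) = 1.803988; d = 1/u = 0.554327
p = (exp((r-q)*dt) - d) / (u - d) = 0.380181
Discount per step: exp(-r*dt) = 0.956954
Stock lattice S(k, i) with i counting down-moves:
  k=0: S(0,0) = 26.6600
  k=1: S(1,0) = 48.0943; S(1,1) = 14.7784
  k=2: S(2,0) = 86.7616; S(2,1) = 26.6600; S(2,2) = 8.1921
Terminal payoffs V(N, i) = max(S_T - K, 0):
  V(2,0) = 60.931616; V(2,1) = 0.830000; V(2,2) = 0.000000
Backward induction: V(k, i) = exp(-r*dt) * [p * V(k+1, i) + (1-p) * V(k+1, i+1)].
  V(1,0) = exp(-r*dt) * [p*60.931616 + (1-p)*0.830000] = 22.660179
  V(1,1) = exp(-r*dt) * [p*0.830000 + (1-p)*0.000000] = 0.301967
  V(0,0) = exp(-r*dt) * [p*22.660179 + (1-p)*0.301967] = 8.423236

Answer: Price = V(0,0) = 8.4232


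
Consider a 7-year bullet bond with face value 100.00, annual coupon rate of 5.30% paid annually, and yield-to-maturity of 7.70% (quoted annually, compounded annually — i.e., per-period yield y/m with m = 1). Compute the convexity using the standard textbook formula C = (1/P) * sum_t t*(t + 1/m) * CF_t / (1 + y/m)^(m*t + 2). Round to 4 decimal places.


Answer: Convexity = 38.7540

Derivation:
Coupon per period c = face * coupon_rate / m = 5.300000
Periods per year m = 1; per-period yield y/m = 0.077000
Number of cashflows N = 7
Cashflows (t years, CF_t, discount factor 1/(1+y/m)^(m*t), PV):
  t = 1.0000: CF_t = 5.300000, DF = 0.928505, PV = 4.921077
  t = 2.0000: CF_t = 5.300000, DF = 0.862122, PV = 4.569245
  t = 3.0000: CF_t = 5.300000, DF = 0.800484, PV = 4.242567
  t = 4.0000: CF_t = 5.300000, DF = 0.743254, PV = 3.939246
  t = 5.0000: CF_t = 5.300000, DF = 0.690115, PV = 3.657610
  t = 6.0000: CF_t = 5.300000, DF = 0.640775, PV = 3.396109
  t = 7.0000: CF_t = 105.300000, DF = 0.594963, PV = 62.649621
Price P = sum_t PV_t = 87.375475
Convexity numerator sum_t t*(t + 1/m) * CF_t / (1+y/m)^(m*t + 2):
  t = 1.0000: term = 8.485135
  t = 2.0000: term = 23.635473
  t = 3.0000: term = 43.891316
  t = 4.0000: term = 67.922185
  t = 5.0000: term = 94.599143
  t = 6.0000: term = 122.970102
  t = 7.0000: term = 3024.649592
Convexity = (1/P) * sum = 3386.152945 / 87.375475 = 38.754043


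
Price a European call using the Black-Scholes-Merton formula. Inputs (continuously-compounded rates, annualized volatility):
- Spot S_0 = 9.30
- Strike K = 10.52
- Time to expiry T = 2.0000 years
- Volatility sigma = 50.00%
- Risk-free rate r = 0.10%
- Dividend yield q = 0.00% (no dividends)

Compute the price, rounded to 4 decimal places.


Answer: Price = 2.1744

Derivation:
d1 = (ln(S/K) + (r - q + 0.5*sigma^2) * T) / (sigma * sqrt(T)) = 0.18206047
d2 = d1 - sigma * sqrt(T) = -0.52504631
exp(-rT) = 0.99800200; exp(-qT) = 1.00000000
C = S_0 * exp(-qT) * N(d1) - K * exp(-rT) * N(d2)
N(d1) = 0.57223236; N(d2) = 0.29977550
C = 9.3000 * 1.00000000 * 0.57223236 - 10.5200 * 0.99800200 * 0.29977550 = 2.1744


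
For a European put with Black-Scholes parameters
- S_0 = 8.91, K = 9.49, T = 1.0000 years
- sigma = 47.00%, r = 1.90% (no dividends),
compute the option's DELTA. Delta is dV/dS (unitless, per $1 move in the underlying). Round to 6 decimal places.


Answer: Delta = -0.443838

Derivation:
d1 = 0.1412460189; d2 = -0.3287539811
phi(d1) = 0.3949825264; exp(-qT) = 1.0000000000; exp(-rT) = 0.9811793622
N(-d1) = 0.4438377963
Delta = -exp(-qT) * N(-d1) = -1.0000000000 * 0.4438377963 = -0.443838


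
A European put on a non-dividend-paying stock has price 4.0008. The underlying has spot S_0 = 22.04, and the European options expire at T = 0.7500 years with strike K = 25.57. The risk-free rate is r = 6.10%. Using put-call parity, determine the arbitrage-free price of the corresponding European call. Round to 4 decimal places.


Put-call parity: C - P = S_0 * exp(-qT) - K * exp(-rT).
S_0 * exp(-qT) = 22.0400 * 1.00000000 = 22.04000000
K * exp(-rT) = 25.5700 * 0.95528075 = 24.42652884
C = P + S*exp(-qT) - K*exp(-rT)
C = 4.0008 + 22.04000000 - 24.42652884 = 1.6143

Answer: Call price = 1.6143


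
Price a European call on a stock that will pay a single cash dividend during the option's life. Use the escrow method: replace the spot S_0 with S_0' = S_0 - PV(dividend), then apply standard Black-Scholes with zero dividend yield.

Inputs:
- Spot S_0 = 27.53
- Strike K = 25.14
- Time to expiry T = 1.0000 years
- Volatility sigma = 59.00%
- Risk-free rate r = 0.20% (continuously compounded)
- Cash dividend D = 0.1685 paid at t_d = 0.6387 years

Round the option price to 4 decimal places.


Answer: Price = 7.2841

Derivation:
PV(D) = D * exp(-r * t_d) = 0.1685 * 0.99872342 = 0.16828490
S_0' = S_0 - PV(D) = 27.5300 - 0.16828490 = 27.36171510
d1 = (ln(S_0'/K) + (r + sigma^2/2)*T) / (sigma*sqrt(T)) = 0.44192301
d2 = d1 - sigma*sqrt(T) = -0.14807699
exp(-rT) = 0.99800200
N(d1) = 0.67072754; N(d2) = 0.44114100
C = S_0' * N(d1) - K * exp(-rT) * N(d2) = 27.36171510 * 0.67072754 - 25.1400 * 0.99800200 * 0.44114100 = 7.2841


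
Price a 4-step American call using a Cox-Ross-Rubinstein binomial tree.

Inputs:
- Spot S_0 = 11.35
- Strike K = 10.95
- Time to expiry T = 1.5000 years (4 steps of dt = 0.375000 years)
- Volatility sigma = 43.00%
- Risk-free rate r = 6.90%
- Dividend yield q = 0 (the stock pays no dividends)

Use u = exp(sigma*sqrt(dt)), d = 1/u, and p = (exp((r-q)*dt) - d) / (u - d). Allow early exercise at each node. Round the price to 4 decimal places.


dt = T/N = 0.375000
u = exp(sigma*sqrt(dt)) = 1.301243; d = 1/u = 0.768496
p = (exp((r-q)*dt) - d) / (u - d) = 0.483751
Discount per step: exp(-r*dt) = 0.974457
Stock lattice S(k, i) with i counting down-moves:
  k=0: S(0,0) = 11.3500
  k=1: S(1,0) = 14.7691; S(1,1) = 8.7224
  k=2: S(2,0) = 19.2182; S(2,1) = 11.3500; S(2,2) = 6.7031
  k=3: S(3,0) = 25.0076; S(3,1) = 14.7691; S(3,2) = 8.7224; S(3,3) = 5.1513
  k=4: S(4,0) = 32.5409; S(4,1) = 19.2182; S(4,2) = 11.3500; S(4,3) = 6.7031; S(4,4) = 3.9588
Terminal payoffs V(N, i) = max(S_T - K, 0):
  V(4,0) = 21.590919; V(4,1) = 8.268206; V(4,2) = 0.400000; V(4,3) = 0.000000; V(4,4) = 0.000000
Backward induction: V(k, i) = exp(-r*dt) * [p * V(k+1, i) + (1-p) * V(k+1, i+1)]; then take max(V_cont, immediate exercise) for American.
  V(3,0) = exp(-r*dt) * [p*21.590919 + (1-p)*8.268206] = 14.337257; exercise = 14.057560; V(3,0) = max -> 14.337257
  V(3,1) = exp(-r*dt) * [p*8.268206 + (1-p)*0.400000] = 4.098808; exercise = 3.819111; V(3,1) = max -> 4.098808
  V(3,2) = exp(-r*dt) * [p*0.400000 + (1-p)*0.000000] = 0.188558; exercise = 0.000000; V(3,2) = max -> 0.188558
  V(3,3) = exp(-r*dt) * [p*0.000000 + (1-p)*0.000000] = 0.000000; exercise = 0.000000; V(3,3) = max -> 0.000000
  V(2,0) = exp(-r*dt) * [p*14.337257 + (1-p)*4.098808] = 8.820455; exercise = 8.268206; V(2,0) = max -> 8.820455
  V(2,1) = exp(-r*dt) * [p*4.098808 + (1-p)*0.188558] = 2.027010; exercise = 0.400000; V(2,1) = max -> 2.027010
  V(2,2) = exp(-r*dt) * [p*0.188558 + (1-p)*0.000000] = 0.088885; exercise = 0.000000; V(2,2) = max -> 0.088885
  V(1,0) = exp(-r*dt) * [p*8.820455 + (1-p)*2.027010] = 5.177623; exercise = 3.819111; V(1,0) = max -> 5.177623
  V(1,1) = exp(-r*dt) * [p*2.027010 + (1-p)*0.088885] = 1.000235; exercise = 0.000000; V(1,1) = max -> 1.000235
  V(0,0) = exp(-r*dt) * [p*5.177623 + (1-p)*1.000235] = 2.943882; exercise = 0.400000; V(0,0) = max -> 2.943882

Answer: Price = V(0,0) = 2.9439


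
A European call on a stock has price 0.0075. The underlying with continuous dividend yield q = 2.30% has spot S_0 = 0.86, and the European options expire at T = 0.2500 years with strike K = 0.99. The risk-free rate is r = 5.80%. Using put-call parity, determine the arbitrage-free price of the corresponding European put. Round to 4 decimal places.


Put-call parity: C - P = S_0 * exp(-qT) - K * exp(-rT).
S_0 * exp(-qT) = 0.8600 * 0.99426650 = 0.85506919
K * exp(-rT) = 0.9900 * 0.98560462 = 0.97574857
P = C - S*exp(-qT) + K*exp(-rT)
P = 0.0075 - 0.85506919 + 0.97574857 = 0.1282

Answer: Put price = 0.1282


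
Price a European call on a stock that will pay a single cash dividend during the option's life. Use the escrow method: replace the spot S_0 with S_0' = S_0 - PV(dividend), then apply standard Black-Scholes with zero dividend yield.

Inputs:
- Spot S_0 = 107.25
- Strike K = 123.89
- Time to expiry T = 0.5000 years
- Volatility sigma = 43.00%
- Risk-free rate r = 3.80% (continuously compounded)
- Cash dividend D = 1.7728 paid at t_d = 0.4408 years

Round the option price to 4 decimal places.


Answer: Price = 7.1404

Derivation:
PV(D) = D * exp(-r * t_d) = 1.7728 * 0.98338911 = 1.74335221
S_0' = S_0 - PV(D) = 107.2500 - 1.74335221 = 105.50664779
d1 = (ln(S_0'/K) + (r + sigma^2/2)*T) / (sigma*sqrt(T)) = -0.31374200
d2 = d1 - sigma*sqrt(T) = -0.61779792
exp(-rT) = 0.98117936
N(d1) = 0.37685850; N(d2) = 0.26835428
C = S_0' * N(d1) - K * exp(-rT) * N(d2) = 105.50664779 * 0.37685850 - 123.8900 * 0.98117936 * 0.26835428 = 7.1404


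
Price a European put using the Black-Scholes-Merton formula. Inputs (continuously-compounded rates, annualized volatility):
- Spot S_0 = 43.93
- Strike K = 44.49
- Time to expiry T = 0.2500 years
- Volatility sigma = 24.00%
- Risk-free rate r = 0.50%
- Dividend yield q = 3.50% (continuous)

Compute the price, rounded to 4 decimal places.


d1 = (ln(S/K) + (r - q + 0.5*sigma^2) * T) / (sigma * sqrt(T)) = -0.10805822
d2 = d1 - sigma * sqrt(T) = -0.22805822
exp(-rT) = 0.99875078; exp(-qT) = 0.99128817
P = K * exp(-rT) * N(-d2) - S_0 * exp(-qT) * N(-d1)
N(-d1) = 0.54302525; N(-d2) = 0.59019951
P = 44.4900 * 0.99875078 * 0.59019951 - 43.9300 * 0.99128817 * 0.54302525 = 2.5779

Answer: Price = 2.5779


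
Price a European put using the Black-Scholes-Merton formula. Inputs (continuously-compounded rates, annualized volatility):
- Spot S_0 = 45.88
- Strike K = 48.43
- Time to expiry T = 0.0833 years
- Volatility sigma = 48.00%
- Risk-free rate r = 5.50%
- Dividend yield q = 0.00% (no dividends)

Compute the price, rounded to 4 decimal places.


d1 = (ln(S/K) + (r - q + 0.5*sigma^2) * T) / (sigma * sqrt(T)) = -0.28810131
d2 = d1 - sigma * sqrt(T) = -0.42663766
exp(-rT) = 0.99542898; exp(-qT) = 1.00000000
P = K * exp(-rT) * N(-d2) - S_0 * exp(-qT) * N(-d1)
N(-d1) = 0.61336541; N(-d2) = 0.66517837
P = 48.4300 * 0.99542898 * 0.66517837 - 45.8800 * 1.00000000 * 0.61336541 = 3.9261

Answer: Price = 3.9261


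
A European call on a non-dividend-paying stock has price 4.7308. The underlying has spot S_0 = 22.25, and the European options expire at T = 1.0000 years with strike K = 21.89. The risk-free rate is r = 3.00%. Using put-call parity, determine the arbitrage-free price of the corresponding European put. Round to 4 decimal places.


Put-call parity: C - P = S_0 * exp(-qT) - K * exp(-rT).
S_0 * exp(-qT) = 22.2500 * 1.00000000 = 22.25000000
K * exp(-rT) = 21.8900 * 0.97044553 = 21.24305273
P = C - S*exp(-qT) + K*exp(-rT)
P = 4.7308 - 22.25000000 + 21.24305273 = 3.7239

Answer: Put price = 3.7239


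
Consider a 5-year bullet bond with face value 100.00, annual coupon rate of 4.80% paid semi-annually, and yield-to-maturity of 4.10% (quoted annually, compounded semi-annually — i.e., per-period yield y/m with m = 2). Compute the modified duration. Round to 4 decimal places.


Answer: Modified duration = 4.4228

Derivation:
Coupon per period c = face * coupon_rate / m = 2.400000
Periods per year m = 2; per-period yield y/m = 0.020500
Number of cashflows N = 10
Cashflows (t years, CF_t, discount factor 1/(1+y/m)^(m*t), PV):
  t = 0.5000: CF_t = 2.400000, DF = 0.979912, PV = 2.351788
  t = 1.0000: CF_t = 2.400000, DF = 0.960227, PV = 2.304545
  t = 1.5000: CF_t = 2.400000, DF = 0.940938, PV = 2.258251
  t = 2.0000: CF_t = 2.400000, DF = 0.922036, PV = 2.212887
  t = 2.5000: CF_t = 2.400000, DF = 0.903514, PV = 2.168434
  t = 3.0000: CF_t = 2.400000, DF = 0.885364, PV = 2.124874
  t = 3.5000: CF_t = 2.400000, DF = 0.867579, PV = 2.082189
  t = 4.0000: CF_t = 2.400000, DF = 0.850151, PV = 2.040362
  t = 4.5000: CF_t = 2.400000, DF = 0.833073, PV = 1.999375
  t = 5.0000: CF_t = 102.400000, DF = 0.816338, PV = 83.592991
Price P = sum_t PV_t = 103.135696
First compute Macaulay numerator sum_t t * PV_t:
  t * PV_t at t = 0.5000: 1.175894
  t * PV_t at t = 1.0000: 2.304545
  t * PV_t at t = 1.5000: 3.387377
  t * PV_t at t = 2.0000: 4.425774
  t * PV_t at t = 2.5000: 5.421085
  t * PV_t at t = 3.0000: 6.374622
  t * PV_t at t = 3.5000: 7.287662
  t * PV_t at t = 4.0000: 8.161447
  t * PV_t at t = 4.5000: 8.997185
  t * PV_t at t = 5.0000: 417.964956
Macaulay duration D = 465.500547 / 103.135696 = 4.513477
Modified duration = D / (1 + y/m) = 4.513477 / (1 + 0.020500) = 4.422809


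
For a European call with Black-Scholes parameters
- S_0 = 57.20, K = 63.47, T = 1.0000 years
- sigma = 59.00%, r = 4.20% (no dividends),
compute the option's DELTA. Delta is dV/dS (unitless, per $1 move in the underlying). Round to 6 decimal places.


Answer: Delta = 0.575303

Derivation:
d1 = 0.1898924493; d2 = -0.4001075507
phi(d1) = 0.3918139754; exp(-qT) = 1.0000000000; exp(-rT) = 0.9588697806
N(d1) = 0.5753032953
Delta = exp(-qT) * N(d1) = 1.0000000000 * 0.5753032953 = 0.575303


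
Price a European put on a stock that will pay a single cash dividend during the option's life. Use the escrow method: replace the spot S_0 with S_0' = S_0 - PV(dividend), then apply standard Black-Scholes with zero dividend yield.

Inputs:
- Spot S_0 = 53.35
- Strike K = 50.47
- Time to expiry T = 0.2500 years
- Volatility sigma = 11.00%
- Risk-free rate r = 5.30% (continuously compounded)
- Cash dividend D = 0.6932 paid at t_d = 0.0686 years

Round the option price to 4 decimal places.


PV(D) = D * exp(-r * t_d) = 0.6932 * 0.99637080 = 0.69068424
S_0' = S_0 - PV(D) = 53.3500 - 0.69068424 = 52.65931576
d1 = (ln(S_0'/K) + (r + sigma^2/2)*T) / (sigma*sqrt(T)) = 1.04048291
d2 = d1 - sigma*sqrt(T) = 0.98548291
exp(-rT) = 0.98683739
N(-d1) = 0.14905780; N(-d2) = 0.16219346
P = K * exp(-rT) * N(-d2) - S_0' * N(-d1) = 50.4700 * 0.98683739 * 0.16219346 - 52.65931576 * 0.14905780 = 0.2289

Answer: Price = 0.2289


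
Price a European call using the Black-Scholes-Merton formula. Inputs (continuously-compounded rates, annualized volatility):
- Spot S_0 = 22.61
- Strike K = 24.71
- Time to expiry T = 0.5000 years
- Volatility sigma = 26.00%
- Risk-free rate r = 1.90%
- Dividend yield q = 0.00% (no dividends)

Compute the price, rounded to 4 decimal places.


Answer: Price = 0.9486

Derivation:
d1 = (ln(S/K) + (r - q + 0.5*sigma^2) * T) / (sigma * sqrt(T)) = -0.33949684
d2 = d1 - sigma * sqrt(T) = -0.52334460
exp(-rT) = 0.99054498; exp(-qT) = 1.00000000
C = S_0 * exp(-qT) * N(d1) - K * exp(-rT) * N(d2)
N(d1) = 0.36711774; N(d2) = 0.30036724
C = 22.6100 * 1.00000000 * 0.36711774 - 24.7100 * 0.99054498 * 0.30036724 = 0.9486


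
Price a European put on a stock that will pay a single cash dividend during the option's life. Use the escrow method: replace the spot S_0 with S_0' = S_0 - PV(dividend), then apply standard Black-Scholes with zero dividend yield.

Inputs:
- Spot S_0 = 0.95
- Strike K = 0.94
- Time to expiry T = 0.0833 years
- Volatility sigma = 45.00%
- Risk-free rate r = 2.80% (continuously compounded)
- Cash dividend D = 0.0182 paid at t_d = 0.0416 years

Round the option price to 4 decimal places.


Answer: Price = 0.0515

Derivation:
PV(D) = D * exp(-r * t_d) = 0.0182 * 0.99883588 = 0.01817881
S_0' = S_0 - PV(D) = 0.9500 - 0.01817881 = 0.93182119
d1 = (ln(S_0'/K) + (r + sigma^2/2)*T) / (sigma*sqrt(T)) = 0.01561149
d2 = d1 - sigma*sqrt(T) = -0.11426634
exp(-rT) = 0.99767032
N(-d1) = 0.49377217; N(-d2) = 0.54548667
P = K * exp(-rT) * N(-d2) - S_0' * N(-d1) = 0.9400 * 0.99767032 * 0.54548667 - 0.93182119 * 0.49377217 = 0.0515


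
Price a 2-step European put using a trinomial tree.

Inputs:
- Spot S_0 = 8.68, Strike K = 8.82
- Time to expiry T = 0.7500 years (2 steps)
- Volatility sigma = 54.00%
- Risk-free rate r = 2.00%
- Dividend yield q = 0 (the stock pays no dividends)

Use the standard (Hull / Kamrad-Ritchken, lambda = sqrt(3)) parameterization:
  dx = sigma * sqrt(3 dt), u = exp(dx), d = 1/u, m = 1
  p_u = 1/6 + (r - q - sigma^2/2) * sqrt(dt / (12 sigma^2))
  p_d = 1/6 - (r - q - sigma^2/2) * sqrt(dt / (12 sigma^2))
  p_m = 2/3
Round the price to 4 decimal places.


Answer: Price = V(0,0) = 1.3978

Derivation:
dt = T/N = 0.375000; dx = sigma*sqrt(3*dt) = 0.572756
u = exp(dx) = 1.773148; d = 1/u = 0.563969
p_u = 0.125484, p_m = 0.666667, p_d = 0.207849
Discount per step: exp(-r*dt) = 0.992528
Stock lattice S(k, j) with j the centered position index:
  k=0: S(0,+0) = 8.6800
  k=1: S(1,-1) = 4.8952; S(1,+0) = 8.6800; S(1,+1) = 15.3909
  k=2: S(2,-2) = 2.7608; S(2,-1) = 4.8952; S(2,+0) = 8.6800; S(2,+1) = 15.3909; S(2,+2) = 27.2904
Terminal payoffs V(N, j) = max(K - S_T, 0):
  V(2,-2) = 6.059233; V(2,-1) = 3.924752; V(2,+0) = 0.140000; V(2,+1) = 0.000000; V(2,+2) = 0.000000
Backward induction: V(k, j) = exp(-r*dt) * [p_u * V(k+1, j+1) + p_m * V(k+1, j) + p_d * V(k+1, j-1)]
  V(1,-1) = exp(-r*dt) * [p_u*0.140000 + p_m*3.924752 + p_d*6.059233] = 3.864383
  V(1,+0) = exp(-r*dt) * [p_u*0.000000 + p_m*0.140000 + p_d*3.924752] = 0.902297
  V(1,+1) = exp(-r*dt) * [p_u*0.000000 + p_m*0.000000 + p_d*0.140000] = 0.028881
  V(0,+0) = exp(-r*dt) * [p_u*0.028881 + p_m*0.902297 + p_d*3.864383] = 1.397841


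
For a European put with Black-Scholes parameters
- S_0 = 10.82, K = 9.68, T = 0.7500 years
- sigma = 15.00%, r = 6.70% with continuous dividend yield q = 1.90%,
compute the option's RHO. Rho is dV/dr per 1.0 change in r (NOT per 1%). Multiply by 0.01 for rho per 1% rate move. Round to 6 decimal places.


Answer: Rho = -0.983733

Derivation:
d1 = 1.1991324308; d2 = 1.0692286202
phi(d1) = 0.1943882509; exp(-qT) = 0.9858510507; exp(-rT) = 0.9509916469
N(-d2) = 0.1424833327
Rho = -K*T*exp(-rT)*N(-d2) = -9.6800 * 0.7500 * 0.9509916469 * 0.1424833327 = -0.983733


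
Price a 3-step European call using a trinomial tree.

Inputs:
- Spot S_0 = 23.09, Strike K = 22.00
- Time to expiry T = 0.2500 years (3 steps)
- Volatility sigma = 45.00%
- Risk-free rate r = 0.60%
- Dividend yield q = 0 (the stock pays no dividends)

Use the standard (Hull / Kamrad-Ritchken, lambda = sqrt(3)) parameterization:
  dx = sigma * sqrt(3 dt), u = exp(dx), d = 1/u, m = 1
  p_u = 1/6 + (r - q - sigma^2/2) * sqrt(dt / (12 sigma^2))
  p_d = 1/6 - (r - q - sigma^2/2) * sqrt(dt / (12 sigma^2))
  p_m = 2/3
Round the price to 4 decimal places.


dt = T/N = 0.083333; dx = sigma*sqrt(3*dt) = 0.225000
u = exp(dx) = 1.252323; d = 1/u = 0.798516
p_u = 0.149028, p_m = 0.666667, p_d = 0.184306
Discount per step: exp(-r*dt) = 0.999500
Stock lattice S(k, j) with j the centered position index:
  k=0: S(0,+0) = 23.0900
  k=1: S(1,-1) = 18.4377; S(1,+0) = 23.0900; S(1,+1) = 28.9161
  k=2: S(2,-2) = 14.7228; S(2,-1) = 18.4377; S(2,+0) = 23.0900; S(2,+1) = 28.9161; S(2,+2) = 36.2123
  k=3: S(3,-3) = 11.7564; S(3,-2) = 14.7228; S(3,-1) = 18.4377; S(3,+0) = 23.0900; S(3,+1) = 28.9161; S(3,+2) = 36.2123; S(3,+3) = 45.3495
Terminal payoffs V(N, j) = max(S_T - K, 0):
  V(3,-3) = 0.000000; V(3,-2) = 0.000000; V(3,-1) = 0.000000; V(3,+0) = 1.090000; V(3,+1) = 6.916132; V(3,+2) = 14.212328; V(3,+3) = 23.349521
Backward induction: V(k, j) = exp(-r*dt) * [p_u * V(k+1, j+1) + p_m * V(k+1, j) + p_d * V(k+1, j-1)]
  V(2,-2) = exp(-r*dt) * [p_u*0.000000 + p_m*0.000000 + p_d*0.000000] = 0.000000
  V(2,-1) = exp(-r*dt) * [p_u*1.090000 + p_m*0.000000 + p_d*0.000000] = 0.162359
  V(2,+0) = exp(-r*dt) * [p_u*6.916132 + p_m*1.090000 + p_d*0.000000] = 1.756484
  V(2,+1) = exp(-r*dt) * [p_u*14.212328 + p_m*6.916132 + p_d*1.090000] = 6.926215
  V(2,+2) = exp(-r*dt) * [p_u*23.349521 + p_m*14.212328 + p_d*6.916132] = 14.222181
  V(1,-1) = exp(-r*dt) * [p_u*1.756484 + p_m*0.162359 + p_d*0.000000] = 0.369819
  V(1,+0) = exp(-r*dt) * [p_u*6.926215 + p_m*1.756484 + p_d*0.162359] = 2.231995
  V(1,+1) = exp(-r*dt) * [p_u*14.222181 + p_m*6.926215 + p_d*1.756484] = 7.057177
  V(0,+0) = exp(-r*dt) * [p_u*7.057177 + p_m*2.231995 + p_d*0.369819] = 2.606568

Answer: Price = V(0,0) = 2.6066


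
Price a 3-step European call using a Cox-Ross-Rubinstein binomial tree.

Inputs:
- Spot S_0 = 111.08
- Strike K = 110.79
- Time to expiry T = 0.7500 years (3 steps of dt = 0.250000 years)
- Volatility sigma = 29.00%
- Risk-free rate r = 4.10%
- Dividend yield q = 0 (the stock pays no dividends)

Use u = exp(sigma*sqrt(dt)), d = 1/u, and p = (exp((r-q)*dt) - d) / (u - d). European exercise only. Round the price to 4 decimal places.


Answer: Price = V(0,0) = 13.7366

Derivation:
dt = T/N = 0.250000
u = exp(sigma*sqrt(dt)) = 1.156040; d = 1/u = 0.865022
p = (exp((r-q)*dt) - d) / (u - d) = 0.499216
Discount per step: exp(-r*dt) = 0.989802
Stock lattice S(k, i) with i counting down-moves:
  k=0: S(0,0) = 111.0800
  k=1: S(1,0) = 128.4129; S(1,1) = 96.0867
  k=2: S(2,0) = 148.4504; S(2,1) = 111.0800; S(2,2) = 83.1171
  k=3: S(3,0) = 171.6145; S(3,1) = 128.4129; S(3,2) = 96.0867; S(3,3) = 71.8982
Terminal payoffs V(N, i) = max(S_T - K, 0):
  V(3,0) = 60.824497; V(3,1) = 17.622875; V(3,2) = 0.000000; V(3,3) = 0.000000
Backward induction: V(k, i) = exp(-r*dt) * [p * V(k+1, i) + (1-p) * V(k+1, i+1)].
  V(2,0) = exp(-r*dt) * [p*60.824497 + (1-p)*17.622875] = 38.790163
  V(2,1) = exp(-r*dt) * [p*17.622875 + (1-p)*0.000000] = 8.707903
  V(2,2) = exp(-r*dt) * [p*0.000000 + (1-p)*0.000000] = 0.000000
  V(1,0) = exp(-r*dt) * [p*38.790163 + (1-p)*8.707903] = 23.483498
  V(1,1) = exp(-r*dt) * [p*8.707903 + (1-p)*0.000000] = 4.302792
  V(0,0) = exp(-r*dt) * [p*23.483498 + (1-p)*4.302792] = 13.736579


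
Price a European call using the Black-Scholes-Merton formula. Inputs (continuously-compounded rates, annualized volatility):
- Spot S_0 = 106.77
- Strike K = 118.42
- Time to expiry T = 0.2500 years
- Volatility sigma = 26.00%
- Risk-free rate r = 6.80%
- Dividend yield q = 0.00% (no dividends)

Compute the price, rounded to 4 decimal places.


Answer: Price = 2.1907

Derivation:
d1 = (ln(S/K) + (r - q + 0.5*sigma^2) * T) / (sigma * sqrt(T)) = -0.60085107
d2 = d1 - sigma * sqrt(T) = -0.73085107
exp(-rT) = 0.98314368; exp(-qT) = 1.00000000
C = S_0 * exp(-qT) * N(d1) - K * exp(-rT) * N(d2)
N(d1) = 0.27396959; N(d2) = 0.23243506
C = 106.7700 * 1.00000000 * 0.27396959 - 118.4200 * 0.98314368 * 0.23243506 = 2.1907


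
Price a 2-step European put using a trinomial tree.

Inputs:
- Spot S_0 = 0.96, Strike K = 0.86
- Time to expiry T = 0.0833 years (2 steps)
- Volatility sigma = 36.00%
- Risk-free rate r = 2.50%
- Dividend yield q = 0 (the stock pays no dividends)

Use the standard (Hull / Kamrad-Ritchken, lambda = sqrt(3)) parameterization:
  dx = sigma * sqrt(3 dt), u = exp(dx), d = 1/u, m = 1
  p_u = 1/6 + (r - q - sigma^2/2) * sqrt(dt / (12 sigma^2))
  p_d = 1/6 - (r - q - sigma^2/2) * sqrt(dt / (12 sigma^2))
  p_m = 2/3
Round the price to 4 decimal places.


dt = T/N = 0.041650; dx = sigma*sqrt(3*dt) = 0.127254
u = exp(dx) = 1.135705; d = 1/u = 0.880510
p_u = 0.160153, p_m = 0.666667, p_d = 0.173180
Discount per step: exp(-r*dt) = 0.998959
Stock lattice S(k, j) with j the centered position index:
  k=0: S(0,+0) = 0.9600
  k=1: S(1,-1) = 0.8453; S(1,+0) = 0.9600; S(1,+1) = 1.0903
  k=2: S(2,-2) = 0.7443; S(2,-1) = 0.8453; S(2,+0) = 0.9600; S(2,+1) = 1.0903; S(2,+2) = 1.2382
Terminal payoffs V(N, j) = max(K - S_T, 0):
  V(2,-2) = 0.115714; V(2,-1) = 0.014710; V(2,+0) = 0.000000; V(2,+1) = 0.000000; V(2,+2) = 0.000000
Backward induction: V(k, j) = exp(-r*dt) * [p_u * V(k+1, j+1) + p_m * V(k+1, j) + p_d * V(k+1, j-1)]
  V(1,-1) = exp(-r*dt) * [p_u*0.000000 + p_m*0.014710 + p_d*0.115714] = 0.029815
  V(1,+0) = exp(-r*dt) * [p_u*0.000000 + p_m*0.000000 + p_d*0.014710] = 0.002545
  V(1,+1) = exp(-r*dt) * [p_u*0.000000 + p_m*0.000000 + p_d*0.000000] = 0.000000
  V(0,+0) = exp(-r*dt) * [p_u*0.000000 + p_m*0.002545 + p_d*0.029815] = 0.006853

Answer: Price = V(0,0) = 0.0069


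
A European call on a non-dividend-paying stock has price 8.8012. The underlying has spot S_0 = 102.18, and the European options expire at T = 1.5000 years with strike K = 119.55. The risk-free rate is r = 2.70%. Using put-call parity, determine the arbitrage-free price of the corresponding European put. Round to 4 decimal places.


Answer: Put price = 21.4262

Derivation:
Put-call parity: C - P = S_0 * exp(-qT) - K * exp(-rT).
S_0 * exp(-qT) = 102.1800 * 1.00000000 = 102.18000000
K * exp(-rT) = 119.5500 * 0.96030916 = 114.80496062
P = C - S*exp(-qT) + K*exp(-rT)
P = 8.8012 - 102.18000000 + 114.80496062 = 21.4262


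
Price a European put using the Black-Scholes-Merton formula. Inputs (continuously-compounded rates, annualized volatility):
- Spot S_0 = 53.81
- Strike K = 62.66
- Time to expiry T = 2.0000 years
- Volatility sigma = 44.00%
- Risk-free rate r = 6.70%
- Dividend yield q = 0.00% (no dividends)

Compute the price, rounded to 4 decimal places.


Answer: Price = 13.7681

Derivation:
d1 = (ln(S/K) + (r - q + 0.5*sigma^2) * T) / (sigma * sqrt(T)) = 0.28177569
d2 = d1 - sigma * sqrt(T) = -0.34047828
exp(-rT) = 0.87459006; exp(-qT) = 1.00000000
P = K * exp(-rT) * N(-d2) - S_0 * exp(-qT) * N(-d1)
N(-d1) = 0.38905776; N(-d2) = 0.63325181
P = 62.6600 * 0.87459006 * 0.63325181 - 53.8100 * 1.00000000 * 0.38905776 = 13.7681


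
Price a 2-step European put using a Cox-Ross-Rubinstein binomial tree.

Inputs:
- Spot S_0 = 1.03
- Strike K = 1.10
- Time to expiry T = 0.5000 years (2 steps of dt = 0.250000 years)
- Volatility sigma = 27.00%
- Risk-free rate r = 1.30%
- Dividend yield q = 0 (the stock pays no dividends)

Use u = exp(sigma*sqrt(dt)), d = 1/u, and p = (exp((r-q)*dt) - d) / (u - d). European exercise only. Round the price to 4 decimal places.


Answer: Price = V(0,0) = 0.1195

Derivation:
dt = T/N = 0.250000
u = exp(sigma*sqrt(dt)) = 1.144537; d = 1/u = 0.873716
p = (exp((r-q)*dt) - d) / (u - d) = 0.478321
Discount per step: exp(-r*dt) = 0.996755
Stock lattice S(k, i) with i counting down-moves:
  k=0: S(0,0) = 1.0300
  k=1: S(1,0) = 1.1789; S(1,1) = 0.8999
  k=2: S(2,0) = 1.3493; S(2,1) = 1.0300; S(2,2) = 0.7863
Terminal payoffs V(N, i) = max(K - S_T, 0):
  V(2,0) = 0.000000; V(2,1) = 0.070000; V(2,2) = 0.313719
Backward induction: V(k, i) = exp(-r*dt) * [p * V(k+1, i) + (1-p) * V(k+1, i+1)].
  V(1,0) = exp(-r*dt) * [p*0.000000 + (1-p)*0.070000] = 0.036399
  V(1,1) = exp(-r*dt) * [p*0.070000 + (1-p)*0.313719] = 0.196503
  V(0,0) = exp(-r*dt) * [p*0.036399 + (1-p)*0.196503] = 0.119533


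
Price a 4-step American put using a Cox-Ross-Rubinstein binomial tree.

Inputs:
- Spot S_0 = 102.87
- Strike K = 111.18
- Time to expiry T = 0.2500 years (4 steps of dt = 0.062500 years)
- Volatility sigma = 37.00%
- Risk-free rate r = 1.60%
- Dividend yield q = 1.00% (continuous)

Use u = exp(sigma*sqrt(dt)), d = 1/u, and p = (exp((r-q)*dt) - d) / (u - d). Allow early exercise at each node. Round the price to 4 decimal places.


dt = T/N = 0.062500
u = exp(sigma*sqrt(dt)) = 1.096913; d = 1/u = 0.911649
p = (exp((r-q)*dt) - d) / (u - d) = 0.478916
Discount per step: exp(-r*dt) = 0.999000
Stock lattice S(k, i) with i counting down-moves:
  k=0: S(0,0) = 102.8700
  k=1: S(1,0) = 112.8395; S(1,1) = 93.7814
  k=2: S(2,0) = 123.7751; S(2,1) = 102.8700; S(2,2) = 85.4957
  k=3: S(3,0) = 135.7705; S(3,1) = 112.8395; S(3,2) = 93.7814; S(3,3) = 77.9421
  k=4: S(4,0) = 148.9285; S(4,1) = 123.7751; S(4,2) = 102.8700; S(4,3) = 85.4957; S(4,4) = 71.0558
Terminal payoffs V(N, i) = max(K - S_T, 0):
  V(4,0) = 0.000000; V(4,1) = 0.000000; V(4,2) = 8.310000; V(4,3) = 25.684302; V(4,4) = 40.124159
Backward induction: V(k, i) = exp(-r*dt) * [p * V(k+1, i) + (1-p) * V(k+1, i+1)]; then take max(V_cont, immediate exercise) for American.
  V(3,0) = exp(-r*dt) * [p*0.000000 + (1-p)*0.000000] = 0.000000; exercise = 0.000000; V(3,0) = max -> 0.000000
  V(3,1) = exp(-r*dt) * [p*0.000000 + (1-p)*8.310000] = 4.325880; exercise = 0.000000; V(3,1) = max -> 4.325880
  V(3,2) = exp(-r*dt) * [p*8.310000 + (1-p)*25.684302] = 17.346116; exercise = 17.398646; V(3,2) = max -> 17.398646
  V(3,3) = exp(-r*dt) * [p*25.684302 + (1-p)*40.124159] = 33.175489; exercise = 33.237915; V(3,3) = max -> 33.237915
  V(2,0) = exp(-r*dt) * [p*0.000000 + (1-p)*4.325880] = 2.251894; exercise = 0.000000; V(2,0) = max -> 2.251894
  V(2,1) = exp(-r*dt) * [p*4.325880 + (1-p)*17.398646] = 11.126757; exercise = 8.310000; V(2,1) = max -> 11.126757
  V(2,2) = exp(-r*dt) * [p*17.398646 + (1-p)*33.237915] = 25.626596; exercise = 25.684302; V(2,2) = max -> 25.684302
  V(1,0) = exp(-r*dt) * [p*2.251894 + (1-p)*11.126757] = 6.869570; exercise = 0.000000; V(1,0) = max -> 6.869570
  V(1,1) = exp(-r*dt) * [p*11.126757 + (1-p)*25.684302] = 18.693758; exercise = 17.398646; V(1,1) = max -> 18.693758
  V(0,0) = exp(-r*dt) * [p*6.869570 + (1-p)*18.693758] = 13.017941; exercise = 8.310000; V(0,0) = max -> 13.017941

Answer: Price = V(0,0) = 13.0179


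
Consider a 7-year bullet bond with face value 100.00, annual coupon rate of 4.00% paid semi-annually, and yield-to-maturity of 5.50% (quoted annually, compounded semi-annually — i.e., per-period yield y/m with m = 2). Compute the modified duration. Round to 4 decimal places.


Coupon per period c = face * coupon_rate / m = 2.000000
Periods per year m = 2; per-period yield y/m = 0.027500
Number of cashflows N = 14
Cashflows (t years, CF_t, discount factor 1/(1+y/m)^(m*t), PV):
  t = 0.5000: CF_t = 2.000000, DF = 0.973236, PV = 1.946472
  t = 1.0000: CF_t = 2.000000, DF = 0.947188, PV = 1.894377
  t = 1.5000: CF_t = 2.000000, DF = 0.921838, PV = 1.843676
  t = 2.0000: CF_t = 2.000000, DF = 0.897166, PV = 1.794331
  t = 2.5000: CF_t = 2.000000, DF = 0.873154, PV = 1.746308
  t = 3.0000: CF_t = 2.000000, DF = 0.849785, PV = 1.699570
  t = 3.5000: CF_t = 2.000000, DF = 0.827041, PV = 1.654083
  t = 4.0000: CF_t = 2.000000, DF = 0.804906, PV = 1.609813
  t = 4.5000: CF_t = 2.000000, DF = 0.783364, PV = 1.566728
  t = 5.0000: CF_t = 2.000000, DF = 0.762398, PV = 1.524796
  t = 5.5000: CF_t = 2.000000, DF = 0.741993, PV = 1.483986
  t = 6.0000: CF_t = 2.000000, DF = 0.722134, PV = 1.444269
  t = 6.5000: CF_t = 2.000000, DF = 0.702807, PV = 1.405614
  t = 7.0000: CF_t = 102.000000, DF = 0.683997, PV = 69.767722
Price P = sum_t PV_t = 91.381744
First compute Macaulay numerator sum_t t * PV_t:
  t * PV_t at t = 0.5000: 0.973236
  t * PV_t at t = 1.0000: 1.894377
  t * PV_t at t = 1.5000: 2.765513
  t * PV_t at t = 2.0000: 3.588663
  t * PV_t at t = 2.5000: 4.365770
  t * PV_t at t = 3.0000: 5.098709
  t * PV_t at t = 3.5000: 5.789289
  t * PV_t at t = 4.0000: 6.439251
  t * PV_t at t = 4.5000: 7.050275
  t * PV_t at t = 5.0000: 7.623979
  t * PV_t at t = 5.5000: 8.161924
  t * PV_t at t = 6.0000: 8.665613
  t * PV_t at t = 6.5000: 9.136494
  t * PV_t at t = 7.0000: 488.374055
Macaulay duration D = 559.927148 / 91.381744 = 6.127341
Modified duration = D / (1 + y/m) = 6.127341 / (1 + 0.027500) = 5.963349

Answer: Modified duration = 5.9633


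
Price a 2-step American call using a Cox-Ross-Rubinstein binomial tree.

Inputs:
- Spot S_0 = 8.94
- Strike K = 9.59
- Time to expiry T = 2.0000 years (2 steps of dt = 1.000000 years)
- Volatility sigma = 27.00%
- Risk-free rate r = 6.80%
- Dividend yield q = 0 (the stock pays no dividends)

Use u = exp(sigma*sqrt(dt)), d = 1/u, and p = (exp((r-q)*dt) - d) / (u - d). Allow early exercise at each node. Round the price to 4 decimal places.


Answer: Price = V(0,0) = 1.5835

Derivation:
dt = T/N = 1.000000
u = exp(sigma*sqrt(dt)) = 1.309964; d = 1/u = 0.763379
p = (exp((r-q)*dt) - d) / (u - d) = 0.561643
Discount per step: exp(-r*dt) = 0.934260
Stock lattice S(k, i) with i counting down-moves:
  k=0: S(0,0) = 8.9400
  k=1: S(1,0) = 11.7111; S(1,1) = 6.8246
  k=2: S(2,0) = 15.3411; S(2,1) = 8.9400; S(2,2) = 5.2098
Terminal payoffs V(N, i) = max(S_T - K, 0):
  V(2,0) = 5.751101; V(2,1) = 0.000000; V(2,2) = 0.000000
Backward induction: V(k, i) = exp(-r*dt) * [p * V(k+1, i) + (1-p) * V(k+1, i+1)]; then take max(V_cont, immediate exercise) for American.
  V(1,0) = exp(-r*dt) * [p*5.751101 + (1-p)*0.000000] = 3.017725; exercise = 2.121082; V(1,0) = max -> 3.017725
  V(1,1) = exp(-r*dt) * [p*0.000000 + (1-p)*0.000000] = 0.000000; exercise = 0.000000; V(1,1) = max -> 0.000000
  V(0,0) = exp(-r*dt) * [p*3.017725 + (1-p)*0.000000] = 1.583464; exercise = 0.000000; V(0,0) = max -> 1.583464


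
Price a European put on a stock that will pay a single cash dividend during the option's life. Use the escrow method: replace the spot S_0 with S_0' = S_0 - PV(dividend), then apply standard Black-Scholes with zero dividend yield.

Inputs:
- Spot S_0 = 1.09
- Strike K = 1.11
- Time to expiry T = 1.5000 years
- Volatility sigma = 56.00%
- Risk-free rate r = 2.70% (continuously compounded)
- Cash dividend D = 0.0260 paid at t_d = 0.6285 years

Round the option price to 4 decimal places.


Answer: Price = 0.2866

Derivation:
PV(D) = D * exp(-r * t_d) = 0.0260 * 0.98317367 = 0.02556252
S_0' = S_0 - PV(D) = 1.0900 - 0.02556252 = 1.06443748
d1 = (ln(S_0'/K) + (r + sigma^2/2)*T) / (sigma*sqrt(T)) = 0.34086758
d2 = d1 - sigma*sqrt(T) = -0.34498955
exp(-rT) = 0.96030916
N(-d1) = 0.36660164; N(-d2) = 0.63494889
P = K * exp(-rT) * N(-d2) - S_0' * N(-d1) = 1.1100 * 0.96030916 * 0.63494889 - 1.06443748 * 0.36660164 = 0.2866


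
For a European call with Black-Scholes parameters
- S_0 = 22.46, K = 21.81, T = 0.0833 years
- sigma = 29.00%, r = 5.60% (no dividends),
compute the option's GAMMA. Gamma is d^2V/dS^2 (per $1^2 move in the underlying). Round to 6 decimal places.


d1 = 0.4484511676; d2 = 0.3647521234
phi(d1) = 0.3607778954; exp(-qT) = 1.0000000000; exp(-rT) = 0.9953460633
Gamma = exp(-qT) * phi(d1) / (S * sigma * sqrt(T)) = 1.0000000000 * 0.3607778954 / (22.4600 * 0.2900 * 0.2886173938) = 0.191915

Answer: Gamma = 0.191915


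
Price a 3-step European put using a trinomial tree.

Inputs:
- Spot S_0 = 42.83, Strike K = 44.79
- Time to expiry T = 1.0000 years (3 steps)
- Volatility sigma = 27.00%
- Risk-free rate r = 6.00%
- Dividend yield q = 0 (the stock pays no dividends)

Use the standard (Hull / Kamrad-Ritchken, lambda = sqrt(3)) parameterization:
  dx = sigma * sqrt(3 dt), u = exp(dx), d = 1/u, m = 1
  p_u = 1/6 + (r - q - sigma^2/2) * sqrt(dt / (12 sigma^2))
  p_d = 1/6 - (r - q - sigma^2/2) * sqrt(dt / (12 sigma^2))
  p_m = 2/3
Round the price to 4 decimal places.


Answer: Price = V(0,0) = 4.1539

Derivation:
dt = T/N = 0.333333; dx = sigma*sqrt(3*dt) = 0.270000
u = exp(dx) = 1.309964; d = 1/u = 0.763379
p_u = 0.181204, p_m = 0.666667, p_d = 0.152130
Discount per step: exp(-r*dt) = 0.980199
Stock lattice S(k, j) with j the centered position index:
  k=0: S(0,+0) = 42.8300
  k=1: S(1,-1) = 32.6955; S(1,+0) = 42.8300; S(1,+1) = 56.1058
  k=2: S(2,-2) = 24.9591; S(2,-1) = 32.6955; S(2,+0) = 42.8300; S(2,+1) = 56.1058; S(2,+2) = 73.4966
  k=3: S(3,-3) = 19.0533; S(3,-2) = 24.9591; S(3,-1) = 32.6955; S(3,+0) = 42.8300; S(3,+1) = 56.1058; S(3,+2) = 73.4966; S(3,+3) = 96.2779
Terminal payoffs V(N, j) = max(K - S_T, 0):
  V(3,-3) = 25.736729; V(3,-2) = 19.830892; V(3,-1) = 12.094456; V(3,+0) = 1.960000; V(3,+1) = 0.000000; V(3,+2) = 0.000000; V(3,+3) = 0.000000
Backward induction: V(k, j) = exp(-r*dt) * [p_u * V(k+1, j+1) + p_m * V(k+1, j) + p_d * V(k+1, j-1)]
  V(2,-2) = exp(-r*dt) * [p_u*12.094456 + p_m*19.830892 + p_d*25.736729] = 18.944765
  V(2,-1) = exp(-r*dt) * [p_u*1.960000 + p_m*12.094456 + p_d*19.830892] = 11.208568
  V(2,+0) = exp(-r*dt) * [p_u*0.000000 + p_m*1.960000 + p_d*12.094456] = 3.084285
  V(2,+1) = exp(-r*dt) * [p_u*0.000000 + p_m*0.000000 + p_d*1.960000] = 0.292270
  V(2,+2) = exp(-r*dt) * [p_u*0.000000 + p_m*0.000000 + p_d*0.000000] = 0.000000
  V(1,-1) = exp(-r*dt) * [p_u*3.084285 + p_m*11.208568 + p_d*18.944765] = 10.697225
  V(1,+0) = exp(-r*dt) * [p_u*0.292270 + p_m*3.084285 + p_d*11.208568] = 3.738777
  V(1,+1) = exp(-r*dt) * [p_u*0.000000 + p_m*0.292270 + p_d*3.084285] = 0.650908
  V(0,+0) = exp(-r*dt) * [p_u*0.650908 + p_m*3.738777 + p_d*10.697225] = 4.153915


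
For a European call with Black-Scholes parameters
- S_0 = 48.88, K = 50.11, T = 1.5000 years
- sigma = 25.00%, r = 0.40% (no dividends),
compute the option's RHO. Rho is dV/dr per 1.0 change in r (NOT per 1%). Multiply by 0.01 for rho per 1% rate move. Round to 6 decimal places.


Answer: Rho = 31.007958

Derivation:
d1 = 0.0915218395; d2 = -0.2146643783
phi(d1) = 0.3972749548; exp(-qT) = 1.0000000000; exp(-rT) = 0.9940179641
N(d2) = 0.4150144985
Rho = K*T*exp(-rT)*N(d2) = 50.1100 * 1.5000 * 0.9940179641 * 0.4150144985 = 31.007958


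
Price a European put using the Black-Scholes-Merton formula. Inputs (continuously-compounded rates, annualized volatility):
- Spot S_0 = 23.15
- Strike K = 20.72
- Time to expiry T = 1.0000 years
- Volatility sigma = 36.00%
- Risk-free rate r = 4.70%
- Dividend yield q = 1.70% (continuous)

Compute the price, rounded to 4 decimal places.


d1 = (ln(S/K) + (r - q + 0.5*sigma^2) * T) / (sigma * sqrt(T)) = 0.57137601
d2 = d1 - sigma * sqrt(T) = 0.21137601
exp(-rT) = 0.95408740; exp(-qT) = 0.98314368
P = K * exp(-rT) * N(-d2) - S_0 * exp(-qT) * N(-d1)
N(-d1) = 0.28387239; N(-d2) = 0.41629694
P = 20.7200 * 0.95408740 * 0.41629694 - 23.1500 * 0.98314368 * 0.28387239 = 1.7688

Answer: Price = 1.7688


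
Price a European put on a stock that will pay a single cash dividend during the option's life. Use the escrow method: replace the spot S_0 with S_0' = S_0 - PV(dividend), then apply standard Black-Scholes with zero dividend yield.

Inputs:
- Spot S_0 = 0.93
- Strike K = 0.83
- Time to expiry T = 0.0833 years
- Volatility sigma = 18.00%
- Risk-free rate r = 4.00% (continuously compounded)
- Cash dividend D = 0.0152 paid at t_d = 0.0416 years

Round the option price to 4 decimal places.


Answer: Price = 0.0005

Derivation:
PV(D) = D * exp(-r * t_d) = 0.0152 * 0.99833738 = 0.01517473
S_0' = S_0 - PV(D) = 0.9300 - 0.01517473 = 0.91482527
d1 = (ln(S_0'/K) + (r + sigma^2/2)*T) / (sigma*sqrt(T)) = 1.96316894
d2 = d1 - sigma*sqrt(T) = 1.91121781
exp(-rT) = 0.99667354
N(-d1) = 0.02481327; N(-d2) = 0.02798830
P = K * exp(-rT) * N(-d2) - S_0' * N(-d1) = 0.8300 * 0.99667354 * 0.02798830 - 0.91482527 * 0.02481327 = 0.0005
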